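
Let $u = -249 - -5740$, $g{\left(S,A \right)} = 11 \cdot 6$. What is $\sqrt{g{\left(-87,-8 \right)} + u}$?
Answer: $\sqrt{5557} \approx 74.545$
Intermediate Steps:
$g{\left(S,A \right)} = 66$
$u = 5491$ ($u = -249 + 5740 = 5491$)
$\sqrt{g{\left(-87,-8 \right)} + u} = \sqrt{66 + 5491} = \sqrt{5557}$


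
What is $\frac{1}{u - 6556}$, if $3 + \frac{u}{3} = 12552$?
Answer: $\frac{1}{31091} \approx 3.2164 \cdot 10^{-5}$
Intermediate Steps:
$u = 37647$ ($u = -9 + 3 \cdot 12552 = -9 + 37656 = 37647$)
$\frac{1}{u - 6556} = \frac{1}{37647 - 6556} = \frac{1}{31091}$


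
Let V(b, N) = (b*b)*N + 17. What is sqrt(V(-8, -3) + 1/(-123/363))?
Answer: 8*I*sqrt(4674)/41 ≈ 13.34*I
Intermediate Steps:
V(b, N) = 17 + N*b**2 (V(b, N) = b**2*N + 17 = N*b**2 + 17 = 17 + N*b**2)
sqrt(V(-8, -3) + 1/(-123/363)) = sqrt((17 - 3*(-8)**2) + 1/(-123/363)) = sqrt((17 - 3*64) + 1/(-123*1/363)) = sqrt((17 - 192) + 1/(-41/121)) = sqrt(-175 - 121/41) = sqrt(-7296/41) = 8*I*sqrt(4674)/41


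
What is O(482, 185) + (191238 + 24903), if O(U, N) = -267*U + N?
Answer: 87632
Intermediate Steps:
O(U, N) = N - 267*U
O(482, 185) + (191238 + 24903) = (185 - 267*482) + (191238 + 24903) = (185 - 128694) + 216141 = -128509 + 216141 = 87632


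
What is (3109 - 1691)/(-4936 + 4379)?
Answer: -1418/557 ≈ -2.5458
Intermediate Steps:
(3109 - 1691)/(-4936 + 4379) = 1418/(-557) = 1418*(-1/557) = -1418/557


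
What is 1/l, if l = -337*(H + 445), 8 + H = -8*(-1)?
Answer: -1/149965 ≈ -6.6682e-6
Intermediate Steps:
H = 0 (H = -8 - 8*(-1) = -8 + 8 = 0)
l = -149965 (l = -337*(0 + 445) = -337*445 = -149965)
1/l = 1/(-149965) = -1/149965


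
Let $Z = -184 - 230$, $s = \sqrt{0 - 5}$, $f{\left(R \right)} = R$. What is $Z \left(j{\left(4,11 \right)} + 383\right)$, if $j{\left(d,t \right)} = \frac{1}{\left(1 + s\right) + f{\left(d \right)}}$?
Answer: $\frac{414 \left(- 383 \sqrt{5} + 1916 i\right)}{\sqrt{5} - 5 i} \approx -1.5863 \cdot 10^{5} + 30.858 i$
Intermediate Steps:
$s = i \sqrt{5}$ ($s = \sqrt{-5} = i \sqrt{5} \approx 2.2361 i$)
$Z = -414$
$j{\left(d,t \right)} = \frac{1}{1 + d + i \sqrt{5}}$ ($j{\left(d,t \right)} = \frac{1}{\left(1 + i \sqrt{5}\right) + d} = \frac{1}{1 + d + i \sqrt{5}}$)
$Z \left(j{\left(4,11 \right)} + 383\right) = - 414 \left(\frac{1}{1 + 4 + i \sqrt{5}} + 383\right) = - 414 \left(\frac{1}{5 + i \sqrt{5}} + 383\right) = - 414 \left(383 + \frac{1}{5 + i \sqrt{5}}\right) = -158562 - \frac{414}{5 + i \sqrt{5}}$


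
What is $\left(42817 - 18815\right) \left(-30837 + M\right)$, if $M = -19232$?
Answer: $-1201756138$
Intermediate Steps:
$\left(42817 - 18815\right) \left(-30837 + M\right) = \left(42817 - 18815\right) \left(-30837 - 19232\right) = 24002 \left(-50069\right) = -1201756138$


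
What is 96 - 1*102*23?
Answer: -2250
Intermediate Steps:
96 - 1*102*23 = 96 - 102*23 = 96 - 2346 = -2250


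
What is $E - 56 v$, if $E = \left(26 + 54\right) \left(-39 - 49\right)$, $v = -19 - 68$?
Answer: $-2168$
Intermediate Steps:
$v = -87$
$E = -7040$ ($E = 80 \left(-88\right) = -7040$)
$E - 56 v = -7040 - -4872 = -7040 + 4872 = -2168$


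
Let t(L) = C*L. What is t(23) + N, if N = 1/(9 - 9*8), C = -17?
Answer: -24634/63 ≈ -391.02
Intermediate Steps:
t(L) = -17*L
N = -1/63 (N = 1/(9 - 72) = 1/(-63) = -1/63 ≈ -0.015873)
t(23) + N = -17*23 - 1/63 = -391 - 1/63 = -24634/63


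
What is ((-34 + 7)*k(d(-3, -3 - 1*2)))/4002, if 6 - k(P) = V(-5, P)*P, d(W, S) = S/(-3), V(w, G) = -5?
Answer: -129/1334 ≈ -0.096702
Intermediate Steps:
d(W, S) = -S/3 (d(W, S) = S*(-1/3) = -S/3)
k(P) = 6 + 5*P (k(P) = 6 - (-5)*P = 6 + 5*P)
((-34 + 7)*k(d(-3, -3 - 1*2)))/4002 = ((-34 + 7)*(6 + 5*(-(-3 - 1*2)/3)))/4002 = -27*(6 + 5*(-(-3 - 2)/3))*(1/4002) = -27*(6 + 5*(-1/3*(-5)))*(1/4002) = -27*(6 + 5*(5/3))*(1/4002) = -27*(6 + 25/3)*(1/4002) = -27*43/3*(1/4002) = -387*1/4002 = -129/1334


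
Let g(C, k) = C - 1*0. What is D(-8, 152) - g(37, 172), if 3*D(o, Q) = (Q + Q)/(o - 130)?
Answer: -7811/207 ≈ -37.734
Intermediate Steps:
g(C, k) = C (g(C, k) = C + 0 = C)
D(o, Q) = 2*Q/(3*(-130 + o)) (D(o, Q) = ((Q + Q)/(o - 130))/3 = ((2*Q)/(-130 + o))/3 = (2*Q/(-130 + o))/3 = 2*Q/(3*(-130 + o)))
D(-8, 152) - g(37, 172) = (⅔)*152/(-130 - 8) - 1*37 = (⅔)*152/(-138) - 37 = (⅔)*152*(-1/138) - 37 = -152/207 - 37 = -7811/207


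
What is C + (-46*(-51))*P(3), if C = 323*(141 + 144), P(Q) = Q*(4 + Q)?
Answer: 141321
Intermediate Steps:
C = 92055 (C = 323*285 = 92055)
C + (-46*(-51))*P(3) = 92055 + (-46*(-51))*(3*(4 + 3)) = 92055 + 2346*(3*7) = 92055 + 2346*21 = 92055 + 49266 = 141321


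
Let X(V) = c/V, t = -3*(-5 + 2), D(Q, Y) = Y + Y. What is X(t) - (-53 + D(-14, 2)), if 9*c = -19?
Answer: 3950/81 ≈ 48.765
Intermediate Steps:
c = -19/9 (c = (⅑)*(-19) = -19/9 ≈ -2.1111)
D(Q, Y) = 2*Y
t = 9 (t = -3*(-3) = 9)
X(V) = -19/(9*V)
X(t) - (-53 + D(-14, 2)) = -19/9/9 - (-53 + 2*2) = -19/9*⅑ - (-53 + 4) = -19/81 - 1*(-49) = -19/81 + 49 = 3950/81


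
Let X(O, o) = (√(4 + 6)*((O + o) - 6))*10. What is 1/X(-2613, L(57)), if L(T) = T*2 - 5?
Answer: -√10/251000 ≈ -1.2599e-5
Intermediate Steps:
L(T) = -5 + 2*T (L(T) = 2*T - 5 = -5 + 2*T)
X(O, o) = 10*√10*(-6 + O + o) (X(O, o) = (√10*(-6 + O + o))*10 = 10*√10*(-6 + O + o))
1/X(-2613, L(57)) = 1/(10*√10*(-6 - 2613 + (-5 + 2*57))) = 1/(10*√10*(-6 - 2613 + (-5 + 114))) = 1/(10*√10*(-6 - 2613 + 109)) = 1/(10*√10*(-2510)) = 1/(-25100*√10) = -√10/251000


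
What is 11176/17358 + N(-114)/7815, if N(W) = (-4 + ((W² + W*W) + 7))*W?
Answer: -155611750/411069 ≈ -378.55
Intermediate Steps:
N(W) = W*(3 + 2*W²) (N(W) = (-4 + ((W² + W²) + 7))*W = (-4 + (2*W² + 7))*W = (-4 + (7 + 2*W²))*W = (3 + 2*W²)*W = W*(3 + 2*W²))
11176/17358 + N(-114)/7815 = 11176/17358 - 114*(3 + 2*(-114)²)/7815 = 11176*(1/17358) - 114*(3 + 2*12996)*(1/7815) = 508/789 - 114*(3 + 25992)*(1/7815) = 508/789 - 114*25995*(1/7815) = 508/789 - 2963430*1/7815 = 508/789 - 197562/521 = -155611750/411069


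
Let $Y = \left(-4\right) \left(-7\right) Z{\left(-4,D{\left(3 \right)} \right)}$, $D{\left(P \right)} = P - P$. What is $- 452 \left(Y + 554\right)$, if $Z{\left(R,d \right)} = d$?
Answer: $-250408$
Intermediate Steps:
$D{\left(P \right)} = 0$
$Y = 0$ ($Y = \left(-4\right) \left(-7\right) 0 = 28 \cdot 0 = 0$)
$- 452 \left(Y + 554\right) = - 452 \left(0 + 554\right) = \left(-452\right) 554 = -250408$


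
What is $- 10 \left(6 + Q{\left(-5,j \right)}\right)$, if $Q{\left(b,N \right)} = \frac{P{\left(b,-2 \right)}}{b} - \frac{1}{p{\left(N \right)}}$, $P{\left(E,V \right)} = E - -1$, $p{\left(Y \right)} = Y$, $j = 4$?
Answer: $- \frac{131}{2} \approx -65.5$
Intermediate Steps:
$P{\left(E,V \right)} = 1 + E$ ($P{\left(E,V \right)} = E + 1 = 1 + E$)
$Q{\left(b,N \right)} = - \frac{1}{N} + \frac{1 + b}{b}$ ($Q{\left(b,N \right)} = \frac{1 + b}{b} - \frac{1}{N} = - \frac{1}{N} + \frac{1 + b}{b}$)
$- 10 \left(6 + Q{\left(-5,j \right)}\right) = - 10 \left(6 + \left(1 + \frac{1}{-5} - \frac{1}{4}\right)\right) = - 10 \left(6 - - \frac{11}{20}\right) = - 10 \left(6 + \frac{11}{20}\right) = \left(-10\right) \frac{131}{20} = - \frac{131}{2}$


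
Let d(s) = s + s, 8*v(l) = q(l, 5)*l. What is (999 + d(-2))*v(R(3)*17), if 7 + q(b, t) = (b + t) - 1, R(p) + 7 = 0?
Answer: 7222705/4 ≈ 1.8057e+6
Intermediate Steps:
R(p) = -7 (R(p) = -7 + 0 = -7)
q(b, t) = -8 + b + t (q(b, t) = -7 + ((b + t) - 1) = -7 + (-1 + b + t) = -8 + b + t)
v(l) = l*(-3 + l)/8 (v(l) = ((-8 + l + 5)*l)/8 = ((-3 + l)*l)/8 = (l*(-3 + l))/8 = l*(-3 + l)/8)
d(s) = 2*s
(999 + d(-2))*v(R(3)*17) = (999 + 2*(-2))*((-7*17)*(-3 - 7*17)/8) = (999 - 4)*((⅛)*(-119)*(-3 - 119)) = 995*((⅛)*(-119)*(-122)) = 995*(7259/4) = 7222705/4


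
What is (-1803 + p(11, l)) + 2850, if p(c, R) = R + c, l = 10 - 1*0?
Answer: 1068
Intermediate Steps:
l = 10 (l = 10 + 0 = 10)
(-1803 + p(11, l)) + 2850 = (-1803 + (10 + 11)) + 2850 = (-1803 + 21) + 2850 = -1782 + 2850 = 1068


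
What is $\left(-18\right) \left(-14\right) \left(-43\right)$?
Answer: $-10836$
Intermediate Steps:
$\left(-18\right) \left(-14\right) \left(-43\right) = 252 \left(-43\right) = -10836$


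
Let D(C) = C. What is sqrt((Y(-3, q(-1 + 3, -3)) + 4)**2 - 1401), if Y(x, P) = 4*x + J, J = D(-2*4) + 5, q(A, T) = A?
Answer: 16*I*sqrt(5) ≈ 35.777*I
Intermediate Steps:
J = -3 (J = -2*4 + 5 = -8 + 5 = -3)
Y(x, P) = -3 + 4*x (Y(x, P) = 4*x - 3 = -3 + 4*x)
sqrt((Y(-3, q(-1 + 3, -3)) + 4)**2 - 1401) = sqrt(((-3 + 4*(-3)) + 4)**2 - 1401) = sqrt(((-3 - 12) + 4)**2 - 1401) = sqrt((-15 + 4)**2 - 1401) = sqrt((-11)**2 - 1401) = sqrt(121 - 1401) = sqrt(-1280) = 16*I*sqrt(5)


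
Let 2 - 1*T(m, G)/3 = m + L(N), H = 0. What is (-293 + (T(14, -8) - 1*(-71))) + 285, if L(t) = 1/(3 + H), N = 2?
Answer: 26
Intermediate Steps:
L(t) = 1/3 (L(t) = 1/(3 + 0) = 1/3)
T(m, G) = 5 - 3*m (T(m, G) = 6 - 3*(m + 1/3) = 6 - 3*(1/3 + m) = 6 + (-1 - 3*m) = 5 - 3*m)
(-293 + (T(14, -8) - 1*(-71))) + 285 = (-293 + ((5 - 3*14) - 1*(-71))) + 285 = (-293 + ((5 - 42) + 71)) + 285 = (-293 + (-37 + 71)) + 285 = (-293 + 34) + 285 = -259 + 285 = 26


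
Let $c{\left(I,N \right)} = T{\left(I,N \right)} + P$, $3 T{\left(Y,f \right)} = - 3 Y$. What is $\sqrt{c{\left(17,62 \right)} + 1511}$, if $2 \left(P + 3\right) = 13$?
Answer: $\frac{\sqrt{5990}}{2} \approx 38.698$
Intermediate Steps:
$P = \frac{7}{2}$ ($P = -3 + \frac{1}{2} \cdot 13 = -3 + \frac{13}{2} = \frac{7}{2} \approx 3.5$)
$T{\left(Y,f \right)} = - Y$ ($T{\left(Y,f \right)} = \frac{\left(-3\right) Y}{3} = - Y$)
$c{\left(I,N \right)} = \frac{7}{2} - I$ ($c{\left(I,N \right)} = - I + \frac{7}{2} = \frac{7}{2} - I$)
$\sqrt{c{\left(17,62 \right)} + 1511} = \sqrt{\left(\frac{7}{2} - 17\right) + 1511} = \sqrt{- \frac{27}{2} + 1511} = \sqrt{\frac{2995}{2}} = \frac{\sqrt{5990}}{2}$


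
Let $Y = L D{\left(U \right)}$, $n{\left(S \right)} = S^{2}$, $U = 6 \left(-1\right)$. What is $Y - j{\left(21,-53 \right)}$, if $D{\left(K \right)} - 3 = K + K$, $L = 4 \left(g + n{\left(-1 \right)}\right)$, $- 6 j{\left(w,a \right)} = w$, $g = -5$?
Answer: $\frac{295}{2} \approx 147.5$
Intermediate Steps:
$U = -6$
$j{\left(w,a \right)} = - \frac{w}{6}$
$L = -16$ ($L = 4 \left(-5 + \left(-1\right)^{2}\right) = 4 \left(-5 + 1\right) = 4 \left(-4\right) = -16$)
$D{\left(K \right)} = 3 + 2 K$ ($D{\left(K \right)} = 3 + \left(K + K\right) = 3 + 2 K$)
$Y = 144$ ($Y = - 16 \left(3 + 2 \left(-6\right)\right) = - 16 \left(3 - 12\right) = \left(-16\right) \left(-9\right) = 144$)
$Y - j{\left(21,-53 \right)} = 144 - \left(- \frac{1}{6}\right) 21 = 144 - - \frac{7}{2} = 144 + \frac{7}{2} = \frac{295}{2}$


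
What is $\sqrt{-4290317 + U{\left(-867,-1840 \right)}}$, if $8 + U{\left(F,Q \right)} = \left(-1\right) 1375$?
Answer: $10 i \sqrt{42917} \approx 2071.6 i$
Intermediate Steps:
$U{\left(F,Q \right)} = -1383$ ($U{\left(F,Q \right)} = -8 - 1375 = -1383$)
$\sqrt{-4290317 + U{\left(-867,-1840 \right)}} = \sqrt{-4290317 - 1383} = \sqrt{-4291700} = 10 i \sqrt{42917}$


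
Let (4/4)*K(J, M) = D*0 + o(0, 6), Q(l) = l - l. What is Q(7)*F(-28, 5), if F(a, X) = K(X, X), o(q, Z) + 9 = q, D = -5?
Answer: 0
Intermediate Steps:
Q(l) = 0
o(q, Z) = -9 + q
K(J, M) = -9 (K(J, M) = -5*0 + (-9 + 0) = 0 - 9 = -9)
F(a, X) = -9
Q(7)*F(-28, 5) = 0*(-9) = 0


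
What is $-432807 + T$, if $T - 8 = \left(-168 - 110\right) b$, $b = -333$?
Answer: $-340225$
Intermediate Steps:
$T = 92582$ ($T = 8 + \left(-168 - 110\right) \left(-333\right) = 8 - -92574 = 8 + 92574 = 92582$)
$-432807 + T = -432807 + 92582 = -340225$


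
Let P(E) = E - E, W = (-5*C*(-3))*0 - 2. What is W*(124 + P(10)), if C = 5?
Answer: -248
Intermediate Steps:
W = -2 (W = (-5*5*(-3))*0 - 2 = -25*(-3)*0 - 2 = 75*0 - 2 = 0 - 2 = -2)
P(E) = 0
W*(124 + P(10)) = -2*(124 + 0) = -2*124 = -248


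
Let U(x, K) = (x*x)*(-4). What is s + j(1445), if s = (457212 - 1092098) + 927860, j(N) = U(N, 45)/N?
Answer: 287194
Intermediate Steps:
U(x, K) = -4*x² (U(x, K) = x²*(-4) = -4*x²)
j(N) = -4*N (j(N) = (-4*N²)/N = -4*N)
s = 292974 (s = -634886 + 927860 = 292974)
s + j(1445) = 292974 - 4*1445 = 292974 - 5780 = 287194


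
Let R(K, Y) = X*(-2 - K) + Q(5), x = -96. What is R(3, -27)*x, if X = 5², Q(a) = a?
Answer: 11520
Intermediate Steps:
X = 25
R(K, Y) = -45 - 25*K (R(K, Y) = 25*(-2 - K) + 5 = (-50 - 25*K) + 5 = -45 - 25*K)
R(3, -27)*x = (-45 - 25*3)*(-96) = (-45 - 75)*(-96) = -120*(-96) = 11520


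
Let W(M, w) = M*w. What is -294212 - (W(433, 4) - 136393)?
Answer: -159551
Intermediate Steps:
-294212 - (W(433, 4) - 136393) = -294212 - (433*4 - 136393) = -294212 - (1732 - 136393) = -294212 - 1*(-134661) = -294212 + 134661 = -159551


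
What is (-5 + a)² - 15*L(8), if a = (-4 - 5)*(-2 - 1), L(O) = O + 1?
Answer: 349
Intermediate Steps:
L(O) = 1 + O
a = 27 (a = -9*(-3) = 27)
(-5 + a)² - 15*L(8) = (-5 + 27)² - 15*(1 + 8) = 22² - 15*9 = 484 - 135 = 349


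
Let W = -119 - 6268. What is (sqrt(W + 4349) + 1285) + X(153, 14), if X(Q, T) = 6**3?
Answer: 1501 + I*sqrt(2038) ≈ 1501.0 + 45.144*I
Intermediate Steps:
W = -6387
X(Q, T) = 216
(sqrt(W + 4349) + 1285) + X(153, 14) = (sqrt(-6387 + 4349) + 1285) + 216 = (sqrt(-2038) + 1285) + 216 = (I*sqrt(2038) + 1285) + 216 = (1285 + I*sqrt(2038)) + 216 = 1501 + I*sqrt(2038)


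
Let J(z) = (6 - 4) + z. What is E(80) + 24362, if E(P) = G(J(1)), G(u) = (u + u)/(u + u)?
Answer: 24363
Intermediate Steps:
J(z) = 2 + z
G(u) = 1 (G(u) = (2*u)/((2*u)) = (2*u)*(1/(2*u)) = 1)
E(P) = 1
E(80) + 24362 = 1 + 24362 = 24363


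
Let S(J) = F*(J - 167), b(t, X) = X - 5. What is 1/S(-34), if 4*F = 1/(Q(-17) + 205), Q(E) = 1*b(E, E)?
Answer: -244/67 ≈ -3.6418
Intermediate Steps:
b(t, X) = -5 + X
Q(E) = -5 + E (Q(E) = 1*(-5 + E) = -5 + E)
F = 1/732 (F = 1/(4*((-5 - 17) + 205)) = 1/(4*(-22 + 205)) = (¼)/183 = (¼)*(1/183) = 1/732 ≈ 0.0013661)
S(J) = -167/732 + J/732 (S(J) = (J - 167)/732 = (-167 + J)/732 = -167/732 + J/732)
1/S(-34) = 1/(-167/732 + (1/732)*(-34)) = 1/(-167/732 - 17/366) = 1/(-67/244) = -244/67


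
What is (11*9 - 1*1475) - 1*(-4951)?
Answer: 3575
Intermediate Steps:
(11*9 - 1*1475) - 1*(-4951) = (99 - 1475) + 4951 = -1376 + 4951 = 3575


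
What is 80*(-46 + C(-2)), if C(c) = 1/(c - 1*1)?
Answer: -11120/3 ≈ -3706.7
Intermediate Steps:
C(c) = 1/(-1 + c) (C(c) = 1/(c - 1) = 1/(-1 + c))
80*(-46 + C(-2)) = 80*(-46 + 1/(-1 - 2)) = 80*(-46 + 1/(-3)) = 80*(-46 - 1/3) = 80*(-139/3) = -11120/3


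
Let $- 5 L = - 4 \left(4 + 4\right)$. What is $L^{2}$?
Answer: $\frac{1024}{25} \approx 40.96$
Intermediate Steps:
$L = \frac{32}{5}$ ($L = - \frac{\left(-4\right) \left(4 + 4\right)}{5} = - \frac{\left(-4\right) 8}{5} = \left(- \frac{1}{5}\right) \left(-32\right) = \frac{32}{5} \approx 6.4$)
$L^{2} = \left(\frac{32}{5}\right)^{2} = \frac{1024}{25}$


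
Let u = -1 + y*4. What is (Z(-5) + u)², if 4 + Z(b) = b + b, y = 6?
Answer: 81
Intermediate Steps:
Z(b) = -4 + 2*b (Z(b) = -4 + (b + b) = -4 + 2*b)
u = 23 (u = -1 + 6*4 = -1 + 24 = 23)
(Z(-5) + u)² = ((-4 + 2*(-5)) + 23)² = ((-4 - 10) + 23)² = (-14 + 23)² = 9² = 81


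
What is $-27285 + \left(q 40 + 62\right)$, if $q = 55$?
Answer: $-25023$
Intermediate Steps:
$-27285 + \left(q 40 + 62\right) = -27285 + \left(55 \cdot 40 + 62\right) = -27285 + \left(2200 + 62\right) = -27285 + 2262 = -25023$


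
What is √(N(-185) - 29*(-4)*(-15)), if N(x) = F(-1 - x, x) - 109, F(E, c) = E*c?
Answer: I*√35889 ≈ 189.44*I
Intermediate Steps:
N(x) = -109 + x*(-1 - x) (N(x) = (-1 - x)*x - 109 = x*(-1 - x) - 109 = -109 + x*(-1 - x))
√(N(-185) - 29*(-4)*(-15)) = √((-109 - 1*(-185)*(1 - 185)) - 29*(-4)*(-15)) = √((-109 - 1*(-185)*(-184)) + 116*(-15)) = √((-109 - 34040) - 1740) = √(-34149 - 1740) = √(-35889) = I*√35889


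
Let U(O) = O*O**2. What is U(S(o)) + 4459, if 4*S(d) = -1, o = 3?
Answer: 285375/64 ≈ 4459.0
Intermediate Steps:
S(d) = -1/4 (S(d) = (1/4)*(-1) = -1/4)
U(O) = O**3
U(S(o)) + 4459 = (-1/4)**3 + 4459 = -1/64 + 4459 = 285375/64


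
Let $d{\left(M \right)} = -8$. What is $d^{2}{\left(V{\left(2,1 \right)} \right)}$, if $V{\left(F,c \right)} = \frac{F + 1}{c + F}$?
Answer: $64$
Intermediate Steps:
$V{\left(F,c \right)} = \frac{1 + F}{F + c}$
$d^{2}{\left(V{\left(2,1 \right)} \right)} = \left(-8\right)^{2} = 64$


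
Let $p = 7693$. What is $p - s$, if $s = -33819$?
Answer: $41512$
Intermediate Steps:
$p - s = 7693 - -33819 = 7693 + 33819 = 41512$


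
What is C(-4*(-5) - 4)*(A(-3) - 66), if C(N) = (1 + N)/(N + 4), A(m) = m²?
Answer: -969/20 ≈ -48.450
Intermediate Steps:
C(N) = (1 + N)/(4 + N)
C(-4*(-5) - 4)*(A(-3) - 66) = ((1 + (-4*(-5) - 4))/(4 + (-4*(-5) - 4)))*((-3)² - 66) = ((1 + (20 - 4))/(4 + (20 - 4)))*(9 - 66) = ((1 + 16)/(4 + 16))*(-57) = (17/20)*(-57) = -969/20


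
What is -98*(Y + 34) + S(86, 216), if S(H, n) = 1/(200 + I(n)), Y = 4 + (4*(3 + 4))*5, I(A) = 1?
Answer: -3506243/201 ≈ -17444.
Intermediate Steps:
Y = 144 (Y = 4 + (4*7)*5 = 4 + 28*5 = 4 + 140 = 144)
S(H, n) = 1/201 (S(H, n) = 1/(200 + 1) = 1/201)
-98*(Y + 34) + S(86, 216) = -98*(144 + 34) + 1/201 = -98*178 + 1/201 = -17444 + 1/201 = -3506243/201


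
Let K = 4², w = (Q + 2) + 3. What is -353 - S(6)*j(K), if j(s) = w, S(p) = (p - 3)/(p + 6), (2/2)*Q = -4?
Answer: -1413/4 ≈ -353.25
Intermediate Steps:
Q = -4
w = 1 (w = (-4 + 2) + 3 = -2 + 3 = 1)
K = 16
S(p) = (-3 + p)/(6 + p)
j(s) = 1
-353 - S(6)*j(K) = -353 - (-3 + 6)/(6 + 6) = -353 - 3/12 = -353 - (1/12)*3 = -353 - 1/4 = -353 - 1*¼ = -353 - ¼ = -1413/4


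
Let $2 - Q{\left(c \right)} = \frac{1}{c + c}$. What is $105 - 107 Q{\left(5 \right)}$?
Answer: $- \frac{983}{10} \approx -98.3$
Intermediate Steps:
$Q{\left(c \right)} = 2 - \frac{1}{2 c}$ ($Q{\left(c \right)} = 2 - \frac{1}{c + c} = 2 - \frac{1}{2 c}$)
$105 - 107 Q{\left(5 \right)} = 105 - 107 \left(2 - \frac{1}{2 \cdot 5}\right) = 105 - 107 \left(2 - \frac{1}{10}\right) = 105 - \frac{2033}{10} = - \frac{983}{10}$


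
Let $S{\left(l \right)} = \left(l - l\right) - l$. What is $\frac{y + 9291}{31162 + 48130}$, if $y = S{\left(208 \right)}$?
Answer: $\frac{9083}{79292} \approx 0.11455$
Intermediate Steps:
$S{\left(l \right)} = - l$ ($S{\left(l \right)} = 0 - l = - l$)
$y = -208$ ($y = \left(-1\right) 208 = -208$)
$\frac{y + 9291}{31162 + 48130} = \frac{-208 + 9291}{31162 + 48130} = \frac{9083}{79292}$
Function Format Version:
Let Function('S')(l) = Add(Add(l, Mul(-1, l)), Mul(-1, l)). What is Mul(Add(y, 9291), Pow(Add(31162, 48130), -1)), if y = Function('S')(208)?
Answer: Rational(9083, 79292) ≈ 0.11455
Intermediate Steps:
Function('S')(l) = Mul(-1, l) (Function('S')(l) = Add(0, Mul(-1, l)) = Mul(-1, l))
y = -208 (y = Mul(-1, 208) = -208)
Mul(Add(y, 9291), Pow(Add(31162, 48130), -1)) = Mul(Add(-208, 9291), Pow(Add(31162, 48130), -1)) = Mul(9083, Pow(79292, -1)) = Mul(9083, Rational(1, 79292)) = Rational(9083, 79292)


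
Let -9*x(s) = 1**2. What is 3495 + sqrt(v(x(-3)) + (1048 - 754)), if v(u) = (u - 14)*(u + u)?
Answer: 3495 + 2*sqrt(6017)/9 ≈ 3512.2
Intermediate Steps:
x(s) = -1/9 (x(s) = -1/9*1**2 = -1/9*1 = -1/9)
v(u) = 2*u*(-14 + u) (v(u) = (-14 + u)*(2*u) = 2*u*(-14 + u))
3495 + sqrt(v(x(-3)) + (1048 - 754)) = 3495 + sqrt(2*(-1/9)*(-14 - 1/9) + (1048 - 754)) = 3495 + sqrt(2*(-1/9)*(-127/9) + 294) = 3495 + sqrt(254/81 + 294) = 3495 + sqrt(24068/81) = 3495 + 2*sqrt(6017)/9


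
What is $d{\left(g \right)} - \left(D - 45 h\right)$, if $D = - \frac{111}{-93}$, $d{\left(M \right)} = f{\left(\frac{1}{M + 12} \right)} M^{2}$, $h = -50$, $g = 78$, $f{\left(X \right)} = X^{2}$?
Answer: $- \frac{15696836}{6975} \approx -2250.4$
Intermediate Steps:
$d{\left(M \right)} = \frac{M^{2}}{\left(12 + M\right)^{2}}$ ($d{\left(M \right)} = \left(\frac{1}{M + 12}\right)^{2} M^{2} = \left(\frac{1}{12 + M}\right)^{2} M^{2} = \frac{M^{2}}{\left(12 + M\right)^{2}}$)
$D = \frac{37}{31}$ ($D = \left(-111\right) \left(- \frac{1}{93}\right) = \frac{37}{31} \approx 1.1935$)
$d{\left(g \right)} - \left(D - 45 h\right) = \frac{78^{2}}{\left(12 + 78\right)^{2}} - \left(\frac{37}{31} - -2250\right) = \frac{6084}{8100} - \left(\frac{37}{31} + 2250\right) = 6084 \cdot \frac{1}{8100} - \frac{69787}{31} = \frac{169}{225} - \frac{69787}{31} = - \frac{15696836}{6975}$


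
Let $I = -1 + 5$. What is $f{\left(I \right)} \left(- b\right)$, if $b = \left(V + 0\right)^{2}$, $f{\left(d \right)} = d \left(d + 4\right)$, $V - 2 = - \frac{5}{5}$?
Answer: $-32$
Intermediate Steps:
$V = 1$ ($V = 2 - \frac{5}{5} = 2 - 1 = 1$)
$I = 4$
$f{\left(d \right)} = d \left(4 + d\right)$
$b = 1$ ($b = \left(1 + 0\right)^{2} = 1^{2} = 1$)
$f{\left(I \right)} \left(- b\right) = 4 \left(4 + 4\right) \left(\left(-1\right) 1\right) = 4 \cdot 8 \left(-1\right) = 32 \left(-1\right) = -32$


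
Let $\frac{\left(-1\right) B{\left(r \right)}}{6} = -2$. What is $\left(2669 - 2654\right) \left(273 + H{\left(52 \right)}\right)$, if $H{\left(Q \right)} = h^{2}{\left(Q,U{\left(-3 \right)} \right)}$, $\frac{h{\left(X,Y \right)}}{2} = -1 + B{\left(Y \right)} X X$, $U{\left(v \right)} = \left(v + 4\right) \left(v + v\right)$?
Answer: $63168472635$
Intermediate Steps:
$B{\left(r \right)} = 12$ ($B{\left(r \right)} = \left(-6\right) \left(-2\right) = 12$)
$U{\left(v \right)} = 2 v \left(4 + v\right)$ ($U{\left(v \right)} = \left(4 + v\right) 2 v = 2 v \left(4 + v\right)$)
$h{\left(X,Y \right)} = -2 + 24 X^{2}$ ($h{\left(X,Y \right)} = 2 \left(-1 + 12 X X\right) = 2 \left(-1 + 12 X^{2}\right) = -2 + 24 X^{2}$)
$H{\left(Q \right)} = \left(-2 + 24 Q^{2}\right)^{2}$
$\left(2669 - 2654\right) \left(273 + H{\left(52 \right)}\right) = \left(2669 - 2654\right) \left(273 + 4 \left(-1 + 12 \cdot 52^{2}\right)^{2}\right) = 15 \left(273 + 4 \left(-1 + 12 \cdot 2704\right)^{2}\right) = 15 \left(273 + 4 \left(-1 + 32448\right)^{2}\right) = 15 \left(273 + 4 \cdot 32447^{2}\right) = 15 \left(273 + 4 \cdot 1052807809\right) = 15 \left(273 + 4211231236\right) = 15 \cdot 4211231509 = 63168472635$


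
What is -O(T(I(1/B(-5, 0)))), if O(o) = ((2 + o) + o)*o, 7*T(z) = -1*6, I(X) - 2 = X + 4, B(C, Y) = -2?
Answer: 12/49 ≈ 0.24490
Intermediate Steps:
I(X) = 6 + X (I(X) = 2 + (X + 4) = 2 + (4 + X) = 6 + X)
T(z) = -6/7 (T(z) = (-1*6)/7 = (1/7)*(-6) = -6/7)
O(o) = o*(2 + 2*o) (O(o) = (2 + 2*o)*o = o*(2 + 2*o))
-O(T(I(1/B(-5, 0)))) = -2*(-6)*(1 - 6/7)/7 = -2*(-6)/(7*7) = -1*(-12/49) = 12/49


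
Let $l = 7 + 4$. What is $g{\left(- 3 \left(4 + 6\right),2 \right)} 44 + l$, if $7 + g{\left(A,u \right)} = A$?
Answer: $-1617$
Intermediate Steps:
$g{\left(A,u \right)} = -7 + A$
$l = 11$
$g{\left(- 3 \left(4 + 6\right),2 \right)} 44 + l = \left(-7 - 3 \left(4 + 6\right)\right) 44 + 11 = \left(-7 - 30\right) 44 + 11 = \left(-37\right) 44 + 11 = -1628 + 11 = -1617$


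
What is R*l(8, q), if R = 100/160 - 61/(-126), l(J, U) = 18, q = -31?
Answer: 559/28 ≈ 19.964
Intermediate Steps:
R = 559/504 (R = 100*(1/160) - 61*(-1/126) = 5/8 + 61/126 = 559/504 ≈ 1.1091)
R*l(8, q) = (559/504)*18 = 559/28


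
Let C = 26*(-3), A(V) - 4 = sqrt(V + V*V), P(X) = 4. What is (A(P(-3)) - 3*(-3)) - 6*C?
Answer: 481 + 2*sqrt(5) ≈ 485.47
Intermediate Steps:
A(V) = 4 + sqrt(V + V**2) (A(V) = 4 + sqrt(V + V*V) = 4 + sqrt(V + V**2))
C = -78
(A(P(-3)) - 3*(-3)) - 6*C = ((4 + sqrt(4*(1 + 4))) - 3*(-3)) - 6*(-78) = ((4 + sqrt(4*5)) + 9) + 468 = ((4 + sqrt(20)) + 9) + 468 = ((4 + 2*sqrt(5)) + 9) + 468 = (13 + 2*sqrt(5)) + 468 = 481 + 2*sqrt(5)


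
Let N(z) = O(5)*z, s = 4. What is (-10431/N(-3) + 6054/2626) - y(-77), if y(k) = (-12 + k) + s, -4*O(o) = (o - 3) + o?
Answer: -17458780/9191 ≈ -1899.6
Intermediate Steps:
O(o) = 3/4 - o/2 (O(o) = -((o - 3) + o)/4 = -((-3 + o) + o)/4 = -(-3 + 2*o)/4 = 3/4 - o/2)
N(z) = -7*z/4 (N(z) = (3/4 - 1/2*5)*z = (3/4 - 5/2)*z = -7*z/4)
y(k) = -8 + k (y(k) = (-12 + k) + 4 = -8 + k)
(-10431/N(-3) + 6054/2626) - y(-77) = (-10431/((-7/4*(-3))) + 6054/2626) - (-8 - 77) = (-10431/21/4 + 6054*(1/2626)) - 1*(-85) = (-10431*4/21 + 3027/1313) + 85 = (-13908/7 + 3027/1313) + 85 = -18240015/9191 + 85 = -17458780/9191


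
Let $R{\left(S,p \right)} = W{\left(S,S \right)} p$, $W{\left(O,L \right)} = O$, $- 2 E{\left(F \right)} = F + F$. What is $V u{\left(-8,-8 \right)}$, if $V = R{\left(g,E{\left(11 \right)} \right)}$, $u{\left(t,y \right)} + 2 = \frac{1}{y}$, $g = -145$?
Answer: $- \frac{27115}{8} \approx -3389.4$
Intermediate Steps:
$E{\left(F \right)} = - F$ ($E{\left(F \right)} = - \frac{F + F}{2} = - \frac{2 F}{2} = - F$)
$u{\left(t,y \right)} = -2 + \frac{1}{y}$
$R{\left(S,p \right)} = S p$
$V = 1595$ ($V = - 145 \left(\left(-1\right) 11\right) = \left(-145\right) \left(-11\right) = 1595$)
$V u{\left(-8,-8 \right)} = 1595 \left(-2 + \frac{1}{-8}\right) = 1595 \left(-2 - \frac{1}{8}\right) = 1595 \left(- \frac{17}{8}\right) = - \frac{27115}{8}$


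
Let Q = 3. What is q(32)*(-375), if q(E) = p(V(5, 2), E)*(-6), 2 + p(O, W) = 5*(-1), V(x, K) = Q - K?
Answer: -15750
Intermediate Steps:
V(x, K) = 3 - K
p(O, W) = -7 (p(O, W) = -2 + 5*(-1) = -2 - 5 = -7)
q(E) = 42 (q(E) = -7*(-6) = 42)
q(32)*(-375) = 42*(-375) = -15750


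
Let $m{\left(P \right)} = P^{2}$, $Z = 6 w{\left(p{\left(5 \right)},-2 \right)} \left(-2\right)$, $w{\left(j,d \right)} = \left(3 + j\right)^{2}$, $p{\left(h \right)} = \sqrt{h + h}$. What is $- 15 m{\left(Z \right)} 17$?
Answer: $-26475120 - 8372160 \sqrt{10} \approx -5.295 \cdot 10^{7}$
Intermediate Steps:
$p{\left(h \right)} = \sqrt{2} \sqrt{h}$ ($p{\left(h \right)} = \sqrt{2 h} = \sqrt{2} \sqrt{h}$)
$Z = - 12 \left(3 + \sqrt{10}\right)^{2}$ ($Z = 6 \left(3 + \sqrt{2} \sqrt{5}\right)^{2} \left(-2\right) = 6 \left(3 + \sqrt{10}\right)^{2} \left(-2\right) = - 12 \left(3 + \sqrt{10}\right)^{2} \approx -455.68$)
$- 15 m{\left(Z \right)} 17 = - 15 \left(-228 - 72 \sqrt{10}\right)^{2} \cdot 17 = - 255 \left(-228 - 72 \sqrt{10}\right)^{2}$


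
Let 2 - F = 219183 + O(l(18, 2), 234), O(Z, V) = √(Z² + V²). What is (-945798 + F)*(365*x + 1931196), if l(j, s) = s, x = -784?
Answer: -1916432394244 - 121732664*√10 ≈ -1.9168e+12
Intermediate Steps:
O(Z, V) = √(V² + Z²)
F = -219181 - 74*√10 (F = 2 - (219183 + √(234² + 2²)) = 2 - (219183 + √(54756 + 4)) = 2 - (219183 + √54760) = 2 - (219183 + 74*√10) = 2 + (-219183 - 74*√10) = -219181 - 74*√10 ≈ -2.1942e+5)
(-945798 + F)*(365*x + 1931196) = (-945798 + (-219181 - 74*√10))*(365*(-784) + 1931196) = (-1164979 - 74*√10)*(-286160 + 1931196) = (-1164979 - 74*√10)*1645036 = -1916432394244 - 121732664*√10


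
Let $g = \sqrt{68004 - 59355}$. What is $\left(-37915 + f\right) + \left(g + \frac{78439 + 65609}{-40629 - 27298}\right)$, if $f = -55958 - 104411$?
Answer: $- \frac{13462664105}{67927} \approx -1.9819 \cdot 10^{5}$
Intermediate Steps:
$g = 93$ ($g = \sqrt{8649} = 93$)
$f = -160369$ ($f = -55958 - 104411 = -160369$)
$\left(-37915 + f\right) + \left(g + \frac{78439 + 65609}{-40629 - 27298}\right) = \left(-37915 - 160369\right) + \left(93 + \frac{78439 + 65609}{-40629 - 27298}\right) = -198284 + \left(93 + \frac{144048}{-40629 + \left(-38295 + 10997\right)}\right) = -198284 + \left(93 + \frac{144048}{-40629 - 27298}\right) = -198284 + \left(93 + \frac{144048}{-67927}\right) = -198284 + \left(93 + 144048 \left(- \frac{1}{67927}\right)\right) = -198284 + \left(93 - \frac{144048}{67927}\right) = -198284 + \frac{6173163}{67927} = - \frac{13462664105}{67927}$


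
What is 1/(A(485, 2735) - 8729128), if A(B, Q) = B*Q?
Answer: -1/7402653 ≈ -1.3509e-7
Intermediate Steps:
1/(A(485, 2735) - 8729128) = 1/(485*2735 - 8729128) = 1/(1326475 - 8729128) = 1/(-7402653) = -1/7402653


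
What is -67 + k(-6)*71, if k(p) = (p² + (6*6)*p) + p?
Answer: -13273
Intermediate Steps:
k(p) = p² + 37*p (k(p) = (p² + 36*p) + p = p² + 37*p)
-67 + k(-6)*71 = -67 - 6*(37 - 6)*71 = -67 - 6*31*71 = -67 - 186*71 = -67 - 13206 = -13273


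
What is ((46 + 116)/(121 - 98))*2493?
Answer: 403866/23 ≈ 17559.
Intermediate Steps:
((46 + 116)/(121 - 98))*2493 = (162/23)*2493 = 403866/23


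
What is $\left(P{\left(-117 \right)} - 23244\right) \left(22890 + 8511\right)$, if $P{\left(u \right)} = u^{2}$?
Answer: $-300036555$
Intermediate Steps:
$\left(P{\left(-117 \right)} - 23244\right) \left(22890 + 8511\right) = \left(\left(-117\right)^{2} - 23244\right) \left(22890 + 8511\right) = \left(13689 - 23244\right) 31401 = \left(-9555\right) 31401 = -300036555$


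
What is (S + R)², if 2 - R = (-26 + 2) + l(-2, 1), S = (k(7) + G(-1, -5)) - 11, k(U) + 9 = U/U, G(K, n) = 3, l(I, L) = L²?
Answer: 81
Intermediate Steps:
k(U) = -8 (k(U) = -9 + U/U = -9 + 1 = -8)
S = -16 (S = (-8 + 3) - 11 = -5 - 11 = -16)
R = 25 (R = 2 - ((-26 + 2) + 1²) = 2 - (-24 + 1) = 2 - 1*(-23) = 2 + 23 = 25)
(S + R)² = (-16 + 25)² = 9² = 81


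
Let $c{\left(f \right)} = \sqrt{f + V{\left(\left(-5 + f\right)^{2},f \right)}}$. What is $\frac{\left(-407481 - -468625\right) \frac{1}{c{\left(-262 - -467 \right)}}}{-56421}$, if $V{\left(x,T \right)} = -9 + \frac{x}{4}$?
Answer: $- \frac{30572 \sqrt{2549}}{143817129} \approx -0.010732$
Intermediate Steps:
$V{\left(x,T \right)} = -9 + \frac{x}{4}$ ($V{\left(x,T \right)} = -9 + x \frac{1}{4} = -9 + \frac{x}{4}$)
$c{\left(f \right)} = \sqrt{-9 + f + \frac{\left(-5 + f\right)^{2}}{4}}$ ($c{\left(f \right)} = \sqrt{f + \left(-9 + \frac{\left(-5 + f\right)^{2}}{4}\right)} = \sqrt{-9 + f + \frac{\left(-5 + f\right)^{2}}{4}}$)
$\frac{\left(-407481 - -468625\right) \frac{1}{c{\left(-262 - -467 \right)}}}{-56421} = \frac{\left(-407481 - -468625\right) \frac{1}{\frac{1}{2} \sqrt{-11 + \left(-262 - -467\right)^{2} - 6 \left(-262 - -467\right)}}}{-56421} = \frac{-407481 + 468625}{\frac{1}{2} \sqrt{-11 + \left(-262 + 467\right)^{2} - 6 \left(-262 + 467\right)}} \left(- \frac{1}{56421}\right) = \frac{61144}{\frac{1}{2} \sqrt{-11 + 205^{2} - 1230}} \left(- \frac{1}{56421}\right) = \frac{61144}{\frac{1}{2} \sqrt{-11 + 42025 - 1230}} \left(- \frac{1}{56421}\right) = \frac{61144}{\frac{1}{2} \sqrt{40784}} \left(- \frac{1}{56421}\right) = \frac{61144}{\frac{1}{2} \cdot 4 \sqrt{2549}} \left(- \frac{1}{56421}\right) = \frac{61144}{2 \sqrt{2549}} \left(- \frac{1}{56421}\right) = 61144 \frac{\sqrt{2549}}{5098} \left(- \frac{1}{56421}\right) = \frac{30572 \sqrt{2549}}{2549} \left(- \frac{1}{56421}\right) = - \frac{30572 \sqrt{2549}}{143817129}$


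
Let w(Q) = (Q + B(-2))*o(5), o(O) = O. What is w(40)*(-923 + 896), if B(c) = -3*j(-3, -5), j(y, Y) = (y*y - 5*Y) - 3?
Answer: 7155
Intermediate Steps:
j(y, Y) = -3 + y² - 5*Y (j(y, Y) = (y² - 5*Y) - 3 = -3 + y² - 5*Y)
B(c) = -93 (B(c) = -3*(-3 + (-3)² - 5*(-5)) = -3*(-3 + 9 + 25) = -3*31 = -93)
w(Q) = -465 + 5*Q (w(Q) = (Q - 93)*5 = (-93 + Q)*5 = -465 + 5*Q)
w(40)*(-923 + 896) = (-465 + 5*40)*(-923 + 896) = (-465 + 200)*(-27) = -265*(-27) = 7155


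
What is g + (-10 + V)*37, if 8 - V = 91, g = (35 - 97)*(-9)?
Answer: -2883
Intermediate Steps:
g = 558 (g = -62*(-9) = 558)
V = -83 (V = 8 - 1*91 = 8 - 91 = -83)
g + (-10 + V)*37 = 558 + (-10 - 83)*37 = 558 - 93*37 = 558 - 3441 = -2883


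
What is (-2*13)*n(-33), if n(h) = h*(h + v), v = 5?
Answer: -24024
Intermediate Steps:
n(h) = h*(5 + h) (n(h) = h*(h + 5) = h*(5 + h))
(-2*13)*n(-33) = (-2*13)*(-33*(5 - 33)) = -(-858)*(-28) = -26*924 = -24024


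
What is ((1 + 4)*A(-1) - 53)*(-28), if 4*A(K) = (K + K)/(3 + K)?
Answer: 1519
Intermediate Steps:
A(K) = K/(2*(3 + K)) (A(K) = ((K + K)/(3 + K))/4 = ((2*K)/(3 + K))/4 = (2*K/(3 + K))/4 = K/(2*(3 + K)))
((1 + 4)*A(-1) - 53)*(-28) = ((1 + 4)*((½)*(-1)/(3 - 1)) - 53)*(-28) = (5*((½)*(-1)/2) - 53)*(-28) = (5*((½)*(-1)*(½)) - 53)*(-28) = (5*(-¼) - 53)*(-28) = (-5/4 - 53)*(-28) = -217/4*(-28) = 1519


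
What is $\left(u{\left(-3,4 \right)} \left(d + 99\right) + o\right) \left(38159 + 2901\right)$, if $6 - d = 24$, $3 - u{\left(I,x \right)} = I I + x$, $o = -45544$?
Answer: $-1903295240$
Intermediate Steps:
$u{\left(I,x \right)} = 3 - x - I^{2}$ ($u{\left(I,x \right)} = 3 - \left(I I + x\right) = 3 - \left(I^{2} + x\right) = 3 - \left(x + I^{2}\right) = 3 - x - I^{2}$)
$d = -18$ ($d = 6 - 24 = -18$)
$\left(u{\left(-3,4 \right)} \left(d + 99\right) + o\right) \left(38159 + 2901\right) = \left(\left(3 - 4 - \left(-3\right)^{2}\right) \left(-18 + 99\right) - 45544\right) \left(38159 + 2901\right) = \left(\left(3 - 4 - 9\right) 81 - 45544\right) 41060 = \left(\left(-10\right) 81 - 45544\right) 41060 = \left(-810 - 45544\right) 41060 = \left(-46354\right) 41060 = -1903295240$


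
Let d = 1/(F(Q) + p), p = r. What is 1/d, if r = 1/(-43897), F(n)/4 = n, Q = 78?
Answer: 13695863/43897 ≈ 312.00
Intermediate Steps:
F(n) = 4*n
r = -1/43897 ≈ -2.2781e-5
p = -1/43897 ≈ -2.2781e-5
d = 43897/13695863 (d = 1/(4*78 - 1/43897) = 1/(312 - 1/43897) = 1/(13695863/43897) = 43897/13695863 ≈ 0.0032051)
1/d = 1/(43897/13695863) = 13695863/43897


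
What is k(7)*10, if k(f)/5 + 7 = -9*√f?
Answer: -350 - 450*√7 ≈ -1540.6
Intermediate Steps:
k(f) = -35 - 45*√f (k(f) = -35 + 5*(-9*√f) = -35 - 45*√f)
k(7)*10 = (-35 - 45*√7)*10 = -350 - 450*√7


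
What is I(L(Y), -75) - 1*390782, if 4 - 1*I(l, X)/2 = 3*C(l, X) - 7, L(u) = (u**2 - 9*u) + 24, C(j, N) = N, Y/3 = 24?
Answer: -390310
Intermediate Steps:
Y = 72 (Y = 3*24 = 72)
L(u) = 24 + u**2 - 9*u
I(l, X) = 22 - 6*X (I(l, X) = 8 - 2*(3*X - 7) = 8 - 2*(-7 + 3*X) = 8 + (14 - 6*X) = 22 - 6*X)
I(L(Y), -75) - 1*390782 = (22 - 6*(-75)) - 1*390782 = (22 + 450) - 390782 = 472 - 390782 = -390310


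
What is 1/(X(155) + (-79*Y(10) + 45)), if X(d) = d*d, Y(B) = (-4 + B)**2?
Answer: 1/21226 ≈ 4.7112e-5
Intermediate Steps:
X(d) = d**2
1/(X(155) + (-79*Y(10) + 45)) = 1/(155**2 + (-79*(-4 + 10)**2 + 45)) = 1/(24025 + (-79*6**2 + 45)) = 1/(24025 + (-79*36 + 45)) = 1/(24025 + (-2844 + 45)) = 1/(24025 - 2799) = 1/21226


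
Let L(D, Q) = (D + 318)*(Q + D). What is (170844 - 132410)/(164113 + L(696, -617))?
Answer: 38434/244219 ≈ 0.15738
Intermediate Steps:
L(D, Q) = (318 + D)*(D + Q)
(170844 - 132410)/(164113 + L(696, -617)) = (170844 - 132410)/(164113 + (696² + 318*696 + 318*(-617) + 696*(-617))) = 38434/(164113 + (484416 + 221328 - 196206 - 429432)) = 38434/(164113 + 80106) = 38434/244219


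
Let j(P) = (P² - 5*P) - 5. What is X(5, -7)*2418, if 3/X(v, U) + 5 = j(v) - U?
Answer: -2418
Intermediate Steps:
j(P) = -5 + P² - 5*P
X(v, U) = 3/(-10 + v² - U - 5*v) (X(v, U) = 3/(-5 + ((-5 + v² - 5*v) - U)) = 3/(-5 + (-5 + v² - U - 5*v)) = 3/(-10 + v² - U - 5*v))
X(5, -7)*2418 = (3/(-10 + 5² - 1*(-7) - 5*5))*2418 = (3/(-10 + 25 + 7 - 25))*2418 = (3/(-3))*2418 = (3*(-⅓))*2418 = -1*2418 = -2418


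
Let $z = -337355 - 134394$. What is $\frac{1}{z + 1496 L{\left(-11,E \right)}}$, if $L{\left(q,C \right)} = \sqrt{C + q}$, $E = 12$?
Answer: $- \frac{1}{470253} \approx -2.1265 \cdot 10^{-6}$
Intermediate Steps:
$z = -471749$ ($z = -337355 - 134394 = -471749$)
$\frac{1}{z + 1496 L{\left(-11,E \right)}} = \frac{1}{-471749 + 1496 \sqrt{12 - 11}} = \frac{1}{-471749 + 1496 \sqrt{1}} = \frac{1}{-471749 + 1496 \cdot 1} = \frac{1}{-471749 + 1496} = \frac{1}{-470253} = - \frac{1}{470253}$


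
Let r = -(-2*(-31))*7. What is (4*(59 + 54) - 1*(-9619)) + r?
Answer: 9637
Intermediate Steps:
r = -434 (r = -62*7 = -1*434 = -434)
(4*(59 + 54) - 1*(-9619)) + r = (4*(59 + 54) - 1*(-9619)) - 434 = (4*113 + 9619) - 434 = (452 + 9619) - 434 = 10071 - 434 = 9637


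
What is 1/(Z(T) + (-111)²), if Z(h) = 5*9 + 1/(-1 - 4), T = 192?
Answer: 5/61829 ≈ 8.0868e-5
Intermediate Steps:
Z(h) = 224/5 (Z(h) = 45 + 1/(-5) = 45 - ⅕ = 224/5)
1/(Z(T) + (-111)²) = 1/(224/5 + (-111)²) = 1/(224/5 + 12321) = 1/(61829/5) = 5/61829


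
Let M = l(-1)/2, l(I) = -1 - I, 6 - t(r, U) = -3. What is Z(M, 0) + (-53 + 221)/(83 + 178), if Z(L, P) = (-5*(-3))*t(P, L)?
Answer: 11801/87 ≈ 135.64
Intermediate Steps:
t(r, U) = 9 (t(r, U) = 6 - 1*(-3) = 6 + 3 = 9)
M = 0 (M = (-1 - 1*(-1))/2 = (-1 + 1)*(½) = 0*(½) = 0)
Z(L, P) = 135 (Z(L, P) = -5*(-3)*9 = 15*9 = 135)
Z(M, 0) + (-53 + 221)/(83 + 178) = 135 + (-53 + 221)/(83 + 178) = 135 + 168/261 = 135 + 168*(1/261) = 135 + 56/87 = 11801/87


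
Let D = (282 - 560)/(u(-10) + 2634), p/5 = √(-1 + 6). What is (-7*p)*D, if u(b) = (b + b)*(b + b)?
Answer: 4865*√5/1517 ≈ 7.1710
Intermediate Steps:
p = 5*√5 (p = 5*√(-1 + 6) = 5*√5 ≈ 11.180)
u(b) = 4*b² (u(b) = (2*b)*(2*b) = 4*b²)
D = -139/1517 (D = (282 - 560)/(4*(-10)² + 2634) = -278/(4*100 + 2634) = -278/(400 + 2634) = -278/3034 = -278*1/3034 = -139/1517 ≈ -0.091628)
(-7*p)*D = -35*√5*(-139/1517) = 4865*√5/1517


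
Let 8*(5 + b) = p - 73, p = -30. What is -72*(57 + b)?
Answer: -2817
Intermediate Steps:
b = -143/8 (b = -5 + (-30 - 73)/8 = -5 + (1/8)*(-103) = -5 - 103/8 = -143/8 ≈ -17.875)
-72*(57 + b) = -72*(57 - 143/8) = -72*313/8 = -2817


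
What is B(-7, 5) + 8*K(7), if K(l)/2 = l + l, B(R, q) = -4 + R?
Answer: 213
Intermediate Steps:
K(l) = 4*l (K(l) = 2*(l + l) = 2*(2*l) = 4*l)
B(-7, 5) + 8*K(7) = (-4 - 7) + 8*(4*7) = -11 + 8*28 = -11 + 224 = 213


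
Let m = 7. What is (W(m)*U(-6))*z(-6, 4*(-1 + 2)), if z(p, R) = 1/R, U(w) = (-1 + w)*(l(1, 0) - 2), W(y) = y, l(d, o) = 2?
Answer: 0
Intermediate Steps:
U(w) = 0 (U(w) = (-1 + w)*(2 - 2) = (-1 + w)*0 = 0)
(W(m)*U(-6))*z(-6, 4*(-1 + 2)) = (7*0)/((4*(-1 + 2))) = 0/((4*1)) = 0/4 = 0*(¼) = 0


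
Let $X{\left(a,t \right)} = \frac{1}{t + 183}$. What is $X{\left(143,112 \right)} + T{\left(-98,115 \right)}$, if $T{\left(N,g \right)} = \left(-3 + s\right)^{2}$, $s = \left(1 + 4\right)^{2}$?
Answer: $\frac{142781}{295} \approx 484.0$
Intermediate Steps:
$s = 25$ ($s = 5^{2} = 25$)
$T{\left(N,g \right)} = 484$ ($T{\left(N,g \right)} = \left(-3 + 25\right)^{2} = 22^{2} = 484$)
$X{\left(a,t \right)} = \frac{1}{183 + t}$
$X{\left(143,112 \right)} + T{\left(-98,115 \right)} = \frac{1}{183 + 112} + 484 = \frac{1}{295} + 484 = \frac{142781}{295}$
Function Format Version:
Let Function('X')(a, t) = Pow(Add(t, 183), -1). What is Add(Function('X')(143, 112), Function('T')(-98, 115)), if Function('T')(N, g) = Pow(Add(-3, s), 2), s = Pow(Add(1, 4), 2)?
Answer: Rational(142781, 295) ≈ 484.00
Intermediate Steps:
s = 25 (s = Pow(5, 2) = 25)
Function('T')(N, g) = 484 (Function('T')(N, g) = Pow(Add(-3, 25), 2) = Pow(22, 2) = 484)
Function('X')(a, t) = Pow(Add(183, t), -1)
Add(Function('X')(143, 112), Function('T')(-98, 115)) = Add(Pow(Add(183, 112), -1), 484) = Add(Pow(295, -1), 484) = Add(Rational(1, 295), 484) = Rational(142781, 295)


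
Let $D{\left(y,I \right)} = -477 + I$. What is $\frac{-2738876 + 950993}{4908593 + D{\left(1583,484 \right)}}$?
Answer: $- \frac{595961}{1636200} \approx -0.36423$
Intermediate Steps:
$\frac{-2738876 + 950993}{4908593 + D{\left(1583,484 \right)}} = \frac{-2738876 + 950993}{4908593 + \left(-477 + 484\right)} = - \frac{1787883}{4908593 + 7} = - \frac{1787883}{4908600} = \left(-1787883\right) \frac{1}{4908600} = - \frac{595961}{1636200}$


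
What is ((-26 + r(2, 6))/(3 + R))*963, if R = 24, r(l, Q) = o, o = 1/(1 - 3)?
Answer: -5671/6 ≈ -945.17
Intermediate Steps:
o = -½ (o = 1/(-2) = -½ ≈ -0.50000)
r(l, Q) = -½
((-26 + r(2, 6))/(3 + R))*963 = ((-26 - ½)/(3 + 24))*963 = -53/2/27*963 = -53/2*1/27*963 = -53/54*963 = -5671/6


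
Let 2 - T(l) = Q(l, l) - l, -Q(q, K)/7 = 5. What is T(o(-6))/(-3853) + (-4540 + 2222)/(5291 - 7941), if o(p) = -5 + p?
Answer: 4431177/5105225 ≈ 0.86797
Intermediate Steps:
Q(q, K) = -35 (Q(q, K) = -7*5 = -35)
T(l) = 37 + l (T(l) = 2 - (-35 - l) = 2 + (35 + l) = 37 + l)
T(o(-6))/(-3853) + (-4540 + 2222)/(5291 - 7941) = (37 + (-5 - 6))/(-3853) + (-4540 + 2222)/(5291 - 7941) = (37 - 11)*(-1/3853) - 2318/(-2650) = 26*(-1/3853) - 2318*(-1/2650) = -26/3853 + 1159/1325 = 4431177/5105225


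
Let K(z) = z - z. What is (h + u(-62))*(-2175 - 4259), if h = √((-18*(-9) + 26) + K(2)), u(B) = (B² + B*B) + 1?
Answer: -49471026 - 12868*√47 ≈ -4.9559e+7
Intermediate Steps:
u(B) = 1 + 2*B² (u(B) = (B² + B²) + 1 = 2*B² + 1 = 1 + 2*B²)
K(z) = 0
h = 2*√47 (h = √((-18*(-9) + 26) + 0) = √((162 + 26) + 0) = √(188 + 0) = √188 = 2*√47 ≈ 13.711)
(h + u(-62))*(-2175 - 4259) = (2*√47 + (1 + 2*(-62)²))*(-2175 - 4259) = (2*√47 + (1 + 2*3844))*(-6434) = (2*√47 + (1 + 7688))*(-6434) = (2*√47 + 7689)*(-6434) = (7689 + 2*√47)*(-6434) = -49471026 - 12868*√47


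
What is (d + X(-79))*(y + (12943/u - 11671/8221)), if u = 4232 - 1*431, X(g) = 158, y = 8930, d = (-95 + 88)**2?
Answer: 2751196294554/1488001 ≈ 1.8489e+6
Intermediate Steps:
d = 49 (d = (-7)**2 = 49)
u = 3801 (u = 4232 - 431 = 3801)
(d + X(-79))*(y + (12943/u - 11671/8221)) = (49 + 158)*(8930 + (12943/3801 - 11671/8221)) = 207*(8930 + (12943*(1/3801) - 11671*1/8221)) = 207*(8930 + (1849/543 - 11671/8221)) = 207*(8930 + 8863276/4464003) = 207*(39872410066/4464003) = 2751196294554/1488001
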